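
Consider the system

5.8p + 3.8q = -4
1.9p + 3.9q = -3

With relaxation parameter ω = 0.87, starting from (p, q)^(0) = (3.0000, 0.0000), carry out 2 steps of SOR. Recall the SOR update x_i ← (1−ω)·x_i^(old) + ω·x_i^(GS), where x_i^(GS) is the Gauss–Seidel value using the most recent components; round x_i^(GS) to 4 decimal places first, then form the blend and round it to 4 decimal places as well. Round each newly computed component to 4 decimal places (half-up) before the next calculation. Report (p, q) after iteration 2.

(-0.2966, -0.6189)

Iteration 1:
  p: GS value = (-4 - (3.8)·0.0000) / (5.8) = -0.6897;  p ← (1−ω)·3.0000 + ω·-0.6897 = -0.2100
  q: GS value = (-3 - (1.9)·-0.2100) / (3.9) = -0.6669;  q ← (1−ω)·0.0000 + ω·-0.6669 = -0.5802
Iteration 2:
  p: GS value = (-4 - (3.8)·-0.5802) / (5.8) = -0.3095;  p ← (1−ω)·-0.2100 + ω·-0.3095 = -0.2966
  q: GS value = (-3 - (1.9)·-0.2966) / (3.9) = -0.6247;  q ← (1−ω)·-0.5802 + ω·-0.6247 = -0.6189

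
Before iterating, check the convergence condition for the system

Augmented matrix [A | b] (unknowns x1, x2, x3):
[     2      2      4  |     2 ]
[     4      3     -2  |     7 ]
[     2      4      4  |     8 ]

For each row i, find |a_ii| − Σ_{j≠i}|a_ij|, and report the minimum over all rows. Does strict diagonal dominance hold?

-4

row 1: |2| − (2+4) = -4
row 2: |3| − (4+2) = -3
row 3: |4| − (2+4) = -2
minimum over rows = -4 → not strictly diagonally dominant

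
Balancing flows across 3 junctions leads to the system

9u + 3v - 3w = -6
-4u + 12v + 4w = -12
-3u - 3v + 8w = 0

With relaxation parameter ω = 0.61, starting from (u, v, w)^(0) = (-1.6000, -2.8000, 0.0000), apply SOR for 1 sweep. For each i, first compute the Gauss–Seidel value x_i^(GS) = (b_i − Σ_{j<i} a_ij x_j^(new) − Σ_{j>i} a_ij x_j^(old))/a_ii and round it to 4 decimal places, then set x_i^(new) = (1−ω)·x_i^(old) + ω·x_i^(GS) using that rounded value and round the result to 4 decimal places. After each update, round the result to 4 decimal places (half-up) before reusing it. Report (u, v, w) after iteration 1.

(-0.4613, -1.7958, -0.5163)

Iteration 1:
  u: GS value = (-6 - (3)·-2.8000 - (-3)·0.0000) / (9) = 0.2667;  u ← (1−ω)·-1.6000 + ω·0.2667 = -0.4613
  v: GS value = (-12 - (-4)·-0.4613 - (4)·0.0000) / (12) = -1.1538;  v ← (1−ω)·-2.8000 + ω·-1.1538 = -1.7958
  w: GS value = (0 - (-3)·-0.4613 - (-3)·-1.7958) / (8) = -0.8464;  w ← (1−ω)·0.0000 + ω·-0.8464 = -0.5163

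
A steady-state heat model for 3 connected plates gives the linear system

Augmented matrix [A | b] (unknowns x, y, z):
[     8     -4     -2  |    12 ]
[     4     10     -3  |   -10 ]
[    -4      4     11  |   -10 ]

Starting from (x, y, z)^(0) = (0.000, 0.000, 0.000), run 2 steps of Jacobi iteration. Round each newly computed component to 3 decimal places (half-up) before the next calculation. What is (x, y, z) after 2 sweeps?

(0.773, -1.873, 0.000)

Iteration 1:
  x = (12 - (-4)·0.000 - (-2)·0.000) / (8) = 1.500
  y = (-10 - (4)·0.000 - (-3)·0.000) / (10) = -1.000
  z = (-10 - (-4)·0.000 - (4)·0.000) / (11) = -0.909
Iteration 2:
  x = (12 - (-4)·-1.000 - (-2)·-0.909) / (8) = 0.773
  y = (-10 - (4)·1.500 - (-3)·-0.909) / (10) = -1.873
  z = (-10 - (-4)·1.500 - (4)·-1.000) / (11) = 0.000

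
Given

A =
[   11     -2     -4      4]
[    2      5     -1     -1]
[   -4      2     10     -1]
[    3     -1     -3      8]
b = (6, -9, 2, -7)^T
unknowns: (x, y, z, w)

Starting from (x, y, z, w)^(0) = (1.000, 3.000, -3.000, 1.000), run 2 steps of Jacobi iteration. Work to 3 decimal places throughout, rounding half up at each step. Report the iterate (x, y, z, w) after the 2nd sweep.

Iteration 1:
  x = (6 - (-2)·3.000 - (-4)·-3.000 - (4)·1.000) / (11) = -0.364
  y = (-9 - (2)·1.000 - (-1)·-3.000 - (-1)·1.000) / (5) = -2.600
  z = (2 - (-4)·1.000 - (2)·3.000 - (-1)·1.000) / (10) = 0.100
  w = (-7 - (3)·1.000 - (-1)·3.000 - (-3)·-3.000) / (8) = -2.000
Iteration 2:
  x = (6 - (-2)·-2.600 - (-4)·0.100 - (4)·-2.000) / (11) = 0.836
  y = (-9 - (2)·-0.364 - (-1)·0.100 - (-1)·-2.000) / (5) = -2.034
  z = (2 - (-4)·-0.364 - (2)·-2.600 - (-1)·-2.000) / (10) = 0.374
  w = (-7 - (3)·-0.364 - (-1)·-2.600 - (-3)·0.100) / (8) = -1.026

(0.836, -2.034, 0.374, -1.026)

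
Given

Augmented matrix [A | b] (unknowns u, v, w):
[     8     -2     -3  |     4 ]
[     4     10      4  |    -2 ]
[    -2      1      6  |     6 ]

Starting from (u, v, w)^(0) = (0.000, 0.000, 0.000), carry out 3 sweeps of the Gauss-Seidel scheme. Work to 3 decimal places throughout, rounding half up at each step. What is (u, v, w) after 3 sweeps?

(0.788, -1.099, 1.446)

Iteration 1:
  u = (4 - (-2)·0.000 - (-3)·0.000) / (8) = 0.500
  v = (-2 - (4)·0.500 - (4)·0.000) / (10) = -0.400
  w = (6 - (-2)·0.500 - (1)·-0.400) / (6) = 1.233
Iteration 2:
  u = (4 - (-2)·-0.400 - (-3)·1.233) / (8) = 0.862
  v = (-2 - (4)·0.862 - (4)·1.233) / (10) = -1.038
  w = (6 - (-2)·0.862 - (1)·-1.038) / (6) = 1.460
Iteration 3:
  u = (4 - (-2)·-1.038 - (-3)·1.460) / (8) = 0.788
  v = (-2 - (4)·0.788 - (4)·1.460) / (10) = -1.099
  w = (6 - (-2)·0.788 - (1)·-1.099) / (6) = 1.446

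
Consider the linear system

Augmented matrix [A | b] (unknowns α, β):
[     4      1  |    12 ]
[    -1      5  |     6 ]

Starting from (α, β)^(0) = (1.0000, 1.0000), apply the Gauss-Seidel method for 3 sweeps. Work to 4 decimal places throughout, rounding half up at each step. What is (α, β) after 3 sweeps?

(2.5719, 1.7144)

Iteration 1:
  α = (12 - (1)·1.0000) / (4) = 2.7500
  β = (6 - (-1)·2.7500) / (5) = 1.7500
Iteration 2:
  α = (12 - (1)·1.7500) / (4) = 2.5625
  β = (6 - (-1)·2.5625) / (5) = 1.7125
Iteration 3:
  α = (12 - (1)·1.7125) / (4) = 2.5719
  β = (6 - (-1)·2.5719) / (5) = 1.7144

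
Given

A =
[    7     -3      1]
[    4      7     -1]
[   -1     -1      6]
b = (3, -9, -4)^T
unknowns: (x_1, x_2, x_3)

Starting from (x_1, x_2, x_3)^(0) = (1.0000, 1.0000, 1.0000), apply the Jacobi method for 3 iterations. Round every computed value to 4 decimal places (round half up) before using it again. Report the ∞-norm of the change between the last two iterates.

0.4845

Iteration 1:
  x_1 = (3 - (-3)·1.0000 - (1)·1.0000) / (7) = 0.7143
  x_2 = (-9 - (4)·1.0000 - (-1)·1.0000) / (7) = -1.7143
  x_3 = (-4 - (-1)·1.0000 - (-1)·1.0000) / (6) = -0.3333
Iteration 2:
  x_1 = (3 - (-3)·-1.7143 - (1)·-0.3333) / (7) = -0.2585
  x_2 = (-9 - (4)·0.7143 - (-1)·-0.3333) / (7) = -1.7415
  x_3 = (-4 - (-1)·0.7143 - (-1)·-1.7143) / (6) = -0.8333
Iteration 3:
  x_1 = (3 - (-3)·-1.7415 - (1)·-0.8333) / (7) = -0.1987
  x_2 = (-9 - (4)·-0.2585 - (-1)·-0.8333) / (7) = -1.2570
  x_3 = (-4 - (-1)·-0.2585 - (-1)·-1.7415) / (6) = -1.0000
Change: (0.0598, 0.4845, -0.1667) → max |·| = 0.4845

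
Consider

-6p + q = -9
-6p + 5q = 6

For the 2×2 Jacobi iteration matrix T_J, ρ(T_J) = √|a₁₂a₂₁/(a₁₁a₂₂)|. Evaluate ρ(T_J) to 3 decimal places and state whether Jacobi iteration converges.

a₁₂a₂₁/(a₁₁a₂₂) = (1)·(-6) / ((-6)·(5)) = 0.200000
ρ = √|0.200000| = √0.200000 = 0.447
ρ < 1, so Jacobi converges

0.447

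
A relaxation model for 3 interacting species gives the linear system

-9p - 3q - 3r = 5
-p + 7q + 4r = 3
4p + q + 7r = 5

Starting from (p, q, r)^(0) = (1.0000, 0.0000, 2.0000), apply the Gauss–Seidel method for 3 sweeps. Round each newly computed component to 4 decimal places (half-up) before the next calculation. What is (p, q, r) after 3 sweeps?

(-0.7803, -0.3891, 1.2158)

Iteration 1:
  p = (5 - (-3)·0.0000 - (-3)·2.0000) / (-9) = -1.2222
  q = (3 - (-1)·-1.2222 - (4)·2.0000) / (7) = -0.8889
  r = (5 - (4)·-1.2222 - (1)·-0.8889) / (7) = 1.5397
Iteration 2:
  p = (5 - (-3)·-0.8889 - (-3)·1.5397) / (-9) = -0.7725
  q = (3 - (-1)·-0.7725 - (4)·1.5397) / (7) = -0.5616
  r = (5 - (4)·-0.7725 - (1)·-0.5616) / (7) = 1.2359
Iteration 3:
  p = (5 - (-3)·-0.5616 - (-3)·1.2359) / (-9) = -0.7803
  q = (3 - (-1)·-0.7803 - (4)·1.2359) / (7) = -0.3891
  r = (5 - (4)·-0.7803 - (1)·-0.3891) / (7) = 1.2158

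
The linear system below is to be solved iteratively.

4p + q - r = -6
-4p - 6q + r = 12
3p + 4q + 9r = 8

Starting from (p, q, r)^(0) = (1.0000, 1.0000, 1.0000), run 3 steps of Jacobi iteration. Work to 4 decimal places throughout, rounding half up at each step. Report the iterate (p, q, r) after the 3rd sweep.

(-0.6296, -1.0185, 1.6075)

Iteration 1:
  p = (-6 - (1)·1.0000 - (-1)·1.0000) / (4) = -1.5000
  q = (12 - (-4)·1.0000 - (1)·1.0000) / (-6) = -2.5000
  r = (8 - (3)·1.0000 - (4)·1.0000) / (9) = 0.1111
Iteration 2:
  p = (-6 - (1)·-2.5000 - (-1)·0.1111) / (4) = -0.8472
  q = (12 - (-4)·-1.5000 - (1)·0.1111) / (-6) = -0.9815
  r = (8 - (3)·-1.5000 - (4)·-2.5000) / (9) = 2.5000
Iteration 3:
  p = (-6 - (1)·-0.9815 - (-1)·2.5000) / (4) = -0.6296
  q = (12 - (-4)·-0.8472 - (1)·2.5000) / (-6) = -1.0185
  r = (8 - (3)·-0.8472 - (4)·-0.9815) / (9) = 1.6075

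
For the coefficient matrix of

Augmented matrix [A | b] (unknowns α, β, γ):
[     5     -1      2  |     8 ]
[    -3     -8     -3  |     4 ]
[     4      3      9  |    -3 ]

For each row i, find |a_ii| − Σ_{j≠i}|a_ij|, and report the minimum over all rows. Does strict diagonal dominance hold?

2

row 1: |5| − (1+2) = 2
row 2: |-8| − (3+3) = 2
row 3: |9| − (4+3) = 2
minimum over rows = 2 → strictly diagonally dominant (convergence guaranteed)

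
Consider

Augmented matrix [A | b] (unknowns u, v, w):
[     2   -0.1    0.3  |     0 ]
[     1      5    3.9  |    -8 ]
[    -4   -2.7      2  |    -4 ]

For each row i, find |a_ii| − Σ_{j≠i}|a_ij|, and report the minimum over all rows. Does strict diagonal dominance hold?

row 1: |2| − (0.1+0.3) = 1.6
row 2: |5| − (1+3.9) = 0.1
row 3: |2| − (4+2.7) = -4.7
minimum over rows = -4.7 → not strictly diagonally dominant

-4.7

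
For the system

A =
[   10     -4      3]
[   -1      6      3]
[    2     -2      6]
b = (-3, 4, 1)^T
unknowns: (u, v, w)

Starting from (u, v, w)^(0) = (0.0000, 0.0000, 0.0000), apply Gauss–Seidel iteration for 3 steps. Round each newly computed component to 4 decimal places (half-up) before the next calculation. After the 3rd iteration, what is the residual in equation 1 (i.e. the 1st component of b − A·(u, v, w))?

Iteration 1:
  u = (-3 - (-4)·0.0000 - (3)·0.0000) / (10) = -0.3000
  v = (4 - (-1)·-0.3000 - (3)·0.0000) / (6) = 0.6167
  w = (1 - (2)·-0.3000 - (-2)·0.6167) / (6) = 0.4722
Iteration 2:
  u = (-3 - (-4)·0.6167 - (3)·0.4722) / (10) = -0.1950
  v = (4 - (-1)·-0.1950 - (3)·0.4722) / (6) = 0.3981
  w = (1 - (2)·-0.1950 - (-2)·0.3981) / (6) = 0.3644
Iteration 3:
  u = (-3 - (-4)·0.3981 - (3)·0.3644) / (10) = -0.2501
  v = (4 - (-1)·-0.2501 - (3)·0.3644) / (6) = 0.4428
  w = (1 - (2)·-0.2501 - (-2)·0.4428) / (6) = 0.3976
Residual b − A·x = (0.0794, -0.0997, 0.0002)

0.0794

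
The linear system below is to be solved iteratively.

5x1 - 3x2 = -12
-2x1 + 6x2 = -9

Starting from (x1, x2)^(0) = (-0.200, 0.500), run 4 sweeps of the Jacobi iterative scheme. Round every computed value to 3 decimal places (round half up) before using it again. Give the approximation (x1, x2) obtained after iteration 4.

Iteration 1:
  x1 = (-12 - (-3)·0.500) / (5) = -2.100
  x2 = (-9 - (-2)·-0.200) / (6) = -1.567
Iteration 2:
  x1 = (-12 - (-3)·-1.567) / (5) = -3.340
  x2 = (-9 - (-2)·-2.100) / (6) = -2.200
Iteration 3:
  x1 = (-12 - (-3)·-2.200) / (5) = -3.720
  x2 = (-9 - (-2)·-3.340) / (6) = -2.613
Iteration 4:
  x1 = (-12 - (-3)·-2.613) / (5) = -3.968
  x2 = (-9 - (-2)·-3.720) / (6) = -2.740

(-3.968, -2.740)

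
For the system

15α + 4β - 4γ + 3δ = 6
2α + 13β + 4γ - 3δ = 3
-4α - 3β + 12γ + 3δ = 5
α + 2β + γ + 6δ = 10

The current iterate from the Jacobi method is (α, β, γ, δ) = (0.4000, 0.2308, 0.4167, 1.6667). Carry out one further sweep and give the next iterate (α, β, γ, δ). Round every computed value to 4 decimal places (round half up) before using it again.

(0.1162, 0.4256, 0.1910, 1.4536)

One sweep:
  α = (6 - (4)·0.2308 - (-4)·0.4167 - (3)·1.6667) / (15) = 0.1162
  β = (3 - (2)·0.4000 - (4)·0.4167 - (-3)·1.6667) / (13) = 0.4256
  γ = (5 - (-4)·0.4000 - (-3)·0.2308 - (3)·1.6667) / (12) = 0.1910
  δ = (10 - (1)·0.4000 - (2)·0.2308 - (1)·0.4167) / (6) = 1.4536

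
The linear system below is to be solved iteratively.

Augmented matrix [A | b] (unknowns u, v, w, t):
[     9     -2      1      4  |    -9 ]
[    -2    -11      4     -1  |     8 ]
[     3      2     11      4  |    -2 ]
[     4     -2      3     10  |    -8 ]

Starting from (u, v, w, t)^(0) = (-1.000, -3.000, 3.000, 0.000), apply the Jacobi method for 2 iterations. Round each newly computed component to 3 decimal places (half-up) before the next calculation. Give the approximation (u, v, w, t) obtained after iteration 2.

Iteration 1:
  u = (-9 - (-2)·-3.000 - (1)·3.000 - (4)·0.000) / (9) = -2.000
  v = (8 - (-2)·-1.000 - (4)·3.000 - (-1)·0.000) / (-11) = 0.545
  w = (-2 - (3)·-1.000 - (2)·-3.000 - (4)·0.000) / (11) = 0.636
  t = (-8 - (4)·-1.000 - (-2)·-3.000 - (3)·3.000) / (10) = -1.900
Iteration 2:
  u = (-9 - (-2)·0.545 - (1)·0.636 - (4)·-1.900) / (9) = -0.105
  v = (8 - (-2)·-2.000 - (4)·0.636 - (-1)·-1.900) / (-11) = 0.040
  w = (-2 - (3)·-2.000 - (2)·0.545 - (4)·-1.900) / (11) = 0.955
  t = (-8 - (4)·-2.000 - (-2)·0.545 - (3)·0.636) / (10) = -0.082

(-0.105, 0.040, 0.955, -0.082)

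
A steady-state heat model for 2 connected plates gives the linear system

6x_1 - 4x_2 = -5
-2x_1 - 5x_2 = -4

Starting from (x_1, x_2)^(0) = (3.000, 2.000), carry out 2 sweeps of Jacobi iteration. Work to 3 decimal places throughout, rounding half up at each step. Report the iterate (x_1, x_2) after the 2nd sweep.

(-1.100, 0.600)

Iteration 1:
  x_1 = (-5 - (-4)·2.000) / (6) = 0.500
  x_2 = (-4 - (-2)·3.000) / (-5) = -0.400
Iteration 2:
  x_1 = (-5 - (-4)·-0.400) / (6) = -1.100
  x_2 = (-4 - (-2)·0.500) / (-5) = 0.600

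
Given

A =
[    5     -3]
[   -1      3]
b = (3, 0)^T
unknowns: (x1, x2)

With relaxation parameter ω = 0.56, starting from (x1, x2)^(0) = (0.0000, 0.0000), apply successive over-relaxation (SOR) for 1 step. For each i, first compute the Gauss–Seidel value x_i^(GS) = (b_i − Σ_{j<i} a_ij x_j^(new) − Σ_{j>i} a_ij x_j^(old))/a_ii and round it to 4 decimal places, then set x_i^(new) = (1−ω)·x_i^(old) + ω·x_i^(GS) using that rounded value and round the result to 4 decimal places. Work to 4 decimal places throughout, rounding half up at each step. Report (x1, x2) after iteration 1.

Iteration 1:
  x1: GS value = (3 - (-3)·0.0000) / (5) = 0.6000;  x1 ← (1−ω)·0.0000 + ω·0.6000 = 0.3360
  x2: GS value = (0 - (-1)·0.3360) / (3) = 0.1120;  x2 ← (1−ω)·0.0000 + ω·0.1120 = 0.0627

(0.3360, 0.0627)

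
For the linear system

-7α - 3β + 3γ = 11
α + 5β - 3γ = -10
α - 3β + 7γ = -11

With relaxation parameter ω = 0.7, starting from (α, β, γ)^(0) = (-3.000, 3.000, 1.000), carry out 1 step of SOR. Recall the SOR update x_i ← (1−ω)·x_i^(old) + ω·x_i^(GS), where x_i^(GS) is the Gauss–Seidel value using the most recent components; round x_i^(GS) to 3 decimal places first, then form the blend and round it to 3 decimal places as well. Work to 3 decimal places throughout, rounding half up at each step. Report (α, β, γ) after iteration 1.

Iteration 1:
  α: GS value = (11 - (-3)·3.000 - (3)·1.000) / (-7) = -2.429;  α ← (1−ω)·-3.000 + ω·-2.429 = -2.600
  β: GS value = (-10 - (1)·-2.600 - (-3)·1.000) / (5) = -0.880;  β ← (1−ω)·3.000 + ω·-0.880 = 0.284
  γ: GS value = (-11 - (1)·-2.600 - (-3)·0.284) / (7) = -1.078;  γ ← (1−ω)·1.000 + ω·-1.078 = -0.455

(-2.600, 0.284, -0.455)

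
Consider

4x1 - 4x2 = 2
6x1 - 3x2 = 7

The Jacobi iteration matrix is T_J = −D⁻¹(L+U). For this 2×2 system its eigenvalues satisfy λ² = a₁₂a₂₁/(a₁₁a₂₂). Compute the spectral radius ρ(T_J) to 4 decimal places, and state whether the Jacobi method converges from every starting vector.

a₁₂a₂₁/(a₁₁a₂₂) = (-4)·(6) / ((4)·(-3)) = 2.000000
ρ = √|2.000000| = √2.000000 = 1.4142
ρ > 1, so Jacobi diverges

1.4142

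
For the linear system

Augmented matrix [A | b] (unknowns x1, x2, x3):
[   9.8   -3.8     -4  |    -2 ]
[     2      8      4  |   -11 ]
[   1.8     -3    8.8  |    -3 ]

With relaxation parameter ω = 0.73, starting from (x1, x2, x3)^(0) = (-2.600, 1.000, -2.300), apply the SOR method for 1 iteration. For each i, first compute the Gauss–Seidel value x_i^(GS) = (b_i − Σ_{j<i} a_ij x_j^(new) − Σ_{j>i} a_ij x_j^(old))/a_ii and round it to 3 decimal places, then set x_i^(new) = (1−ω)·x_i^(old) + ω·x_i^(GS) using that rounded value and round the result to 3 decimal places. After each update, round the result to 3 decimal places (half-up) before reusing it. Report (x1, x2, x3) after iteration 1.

Iteration 1:
  x1: GS value = (-2 - (-3.8)·1.000 - (-4)·-2.300) / (9.8) = -0.755;  x1 ← (1−ω)·-2.600 + ω·-0.755 = -1.253
  x2: GS value = (-11 - (2)·-1.253 - (4)·-2.300) / (8) = 0.088;  x2 ← (1−ω)·1.000 + ω·0.088 = 0.334
  x3: GS value = (-3 - (1.8)·-1.253 - (-3)·0.334) / (8.8) = 0.029;  x3 ← (1−ω)·-2.300 + ω·0.029 = -0.600

(-1.253, 0.334, -0.600)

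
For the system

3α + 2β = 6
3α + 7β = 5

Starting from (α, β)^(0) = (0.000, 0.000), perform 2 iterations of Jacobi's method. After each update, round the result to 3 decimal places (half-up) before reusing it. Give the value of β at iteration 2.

-0.143

Iteration 1:
  α = (6 - (2)·0.000) / (3) = 2.000
  β = (5 - (3)·0.000) / (7) = 0.714
Iteration 2:
  α = (6 - (2)·0.714) / (3) = 1.524
  β = (5 - (3)·2.000) / (7) = -0.143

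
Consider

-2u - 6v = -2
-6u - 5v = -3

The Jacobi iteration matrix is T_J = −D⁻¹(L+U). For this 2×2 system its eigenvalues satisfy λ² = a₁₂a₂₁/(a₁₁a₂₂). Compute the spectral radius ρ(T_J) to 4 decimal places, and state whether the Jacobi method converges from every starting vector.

a₁₂a₂₁/(a₁₁a₂₂) = (-6)·(-6) / ((-2)·(-5)) = 3.600000
ρ = √|3.600000| = √3.600000 = 1.8974
ρ > 1, so Jacobi diverges

1.8974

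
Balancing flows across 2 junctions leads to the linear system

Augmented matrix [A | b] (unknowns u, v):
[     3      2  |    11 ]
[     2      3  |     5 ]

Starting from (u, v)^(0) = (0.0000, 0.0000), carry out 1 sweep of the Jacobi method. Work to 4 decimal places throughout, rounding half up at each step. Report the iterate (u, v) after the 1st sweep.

Iteration 1:
  u = (11 - (2)·0.0000) / (3) = 3.6667
  v = (5 - (2)·0.0000) / (3) = 1.6667

(3.6667, 1.6667)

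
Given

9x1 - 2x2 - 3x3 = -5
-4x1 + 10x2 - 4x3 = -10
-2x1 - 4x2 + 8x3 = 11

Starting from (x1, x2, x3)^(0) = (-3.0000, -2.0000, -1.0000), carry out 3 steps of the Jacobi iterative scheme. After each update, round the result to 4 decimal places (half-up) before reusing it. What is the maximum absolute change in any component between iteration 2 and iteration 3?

Iteration 1:
  x1 = (-5 - (-2)·-2.0000 - (-3)·-1.0000) / (9) = -1.3333
  x2 = (-10 - (-4)·-3.0000 - (-4)·-1.0000) / (10) = -2.6000
  x3 = (11 - (-2)·-3.0000 - (-4)·-2.0000) / (8) = -0.3750
Iteration 2:
  x1 = (-5 - (-2)·-2.6000 - (-3)·-0.3750) / (9) = -1.2583
  x2 = (-10 - (-4)·-1.3333 - (-4)·-0.3750) / (10) = -1.6833
  x3 = (11 - (-2)·-1.3333 - (-4)·-2.6000) / (8) = -0.2583
Iteration 3:
  x1 = (-5 - (-2)·-1.6833 - (-3)·-0.2583) / (9) = -1.0157
  x2 = (-10 - (-4)·-1.2583 - (-4)·-0.2583) / (10) = -1.6066
  x3 = (11 - (-2)·-1.2583 - (-4)·-1.6833) / (8) = 0.2188
Change: (0.2426, 0.0767, 0.4771) → max |·| = 0.4771

0.4771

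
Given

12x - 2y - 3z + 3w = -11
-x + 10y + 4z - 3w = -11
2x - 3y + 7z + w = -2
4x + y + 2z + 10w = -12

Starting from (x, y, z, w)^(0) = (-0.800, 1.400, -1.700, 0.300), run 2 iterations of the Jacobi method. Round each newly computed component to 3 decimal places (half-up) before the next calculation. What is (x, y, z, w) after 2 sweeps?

Iteration 1:
  x = (-11 - (-2)·1.400 - (-3)·-1.700 - (3)·0.300) / (12) = -1.183
  y = (-11 - (-1)·-0.800 - (4)·-1.700 - (-3)·0.300) / (10) = -0.410
  z = (-2 - (2)·-0.800 - (-3)·1.400 - (1)·0.300) / (7) = 0.500
  w = (-12 - (4)·-0.800 - (1)·1.400 - (2)·-1.700) / (10) = -0.680
Iteration 2:
  x = (-11 - (-2)·-0.410 - (-3)·0.500 - (3)·-0.680) / (12) = -0.690
  y = (-11 - (-1)·-1.183 - (4)·0.500 - (-3)·-0.680) / (10) = -1.622
  z = (-2 - (2)·-1.183 - (-3)·-0.410 - (1)·-0.680) / (7) = -0.026
  w = (-12 - (4)·-1.183 - (1)·-0.410 - (2)·0.500) / (10) = -0.786

(-0.690, -1.622, -0.026, -0.786)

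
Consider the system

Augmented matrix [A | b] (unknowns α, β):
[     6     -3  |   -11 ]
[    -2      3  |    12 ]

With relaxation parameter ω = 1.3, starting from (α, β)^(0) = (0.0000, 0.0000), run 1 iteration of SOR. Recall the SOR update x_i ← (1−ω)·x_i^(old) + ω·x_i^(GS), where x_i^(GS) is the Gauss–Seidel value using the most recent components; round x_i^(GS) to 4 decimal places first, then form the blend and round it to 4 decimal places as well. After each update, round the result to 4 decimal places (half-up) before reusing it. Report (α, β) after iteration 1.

Iteration 1:
  α: GS value = (-11 - (-3)·0.0000) / (6) = -1.8333;  α ← (1−ω)·0.0000 + ω·-1.8333 = -2.3833
  β: GS value = (12 - (-2)·-2.3833) / (3) = 2.4111;  β ← (1−ω)·0.0000 + ω·2.4111 = 3.1344

(-2.3833, 3.1344)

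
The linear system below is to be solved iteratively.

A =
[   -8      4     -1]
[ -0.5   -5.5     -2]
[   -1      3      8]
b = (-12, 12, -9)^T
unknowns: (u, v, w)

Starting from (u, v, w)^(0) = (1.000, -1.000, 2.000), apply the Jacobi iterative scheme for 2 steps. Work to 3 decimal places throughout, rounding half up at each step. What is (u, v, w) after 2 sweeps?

Iteration 1:
  u = (-12 - (4)·-1.000 - (-1)·2.000) / (-8) = 0.750
  v = (12 - (-0.5)·1.000 - (-2)·2.000) / (-5.5) = -3.000
  w = (-9 - (-1)·1.000 - (3)·-1.000) / (8) = -0.625
Iteration 2:
  u = (-12 - (4)·-3.000 - (-1)·-0.625) / (-8) = 0.078
  v = (12 - (-0.5)·0.750 - (-2)·-0.625) / (-5.5) = -2.023
  w = (-9 - (-1)·0.750 - (3)·-3.000) / (8) = 0.094

(0.078, -2.023, 0.094)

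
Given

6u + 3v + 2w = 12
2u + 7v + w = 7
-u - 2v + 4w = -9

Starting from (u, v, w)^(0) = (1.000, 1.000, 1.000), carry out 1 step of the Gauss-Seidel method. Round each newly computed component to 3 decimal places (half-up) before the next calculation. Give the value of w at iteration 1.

Iteration 1:
  u = (12 - (3)·1.000 - (2)·1.000) / (6) = 1.167
  v = (7 - (2)·1.167 - (1)·1.000) / (7) = 0.524
  w = (-9 - (-1)·1.167 - (-2)·0.524) / (4) = -1.696

-1.696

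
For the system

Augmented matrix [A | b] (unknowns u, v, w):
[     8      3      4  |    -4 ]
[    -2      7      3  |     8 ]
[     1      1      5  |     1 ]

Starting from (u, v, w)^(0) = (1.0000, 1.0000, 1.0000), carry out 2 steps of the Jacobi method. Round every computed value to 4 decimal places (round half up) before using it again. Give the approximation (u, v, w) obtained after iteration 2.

Iteration 1:
  u = (-4 - (3)·1.0000 - (4)·1.0000) / (8) = -1.3750
  v = (8 - (-2)·1.0000 - (3)·1.0000) / (7) = 1.0000
  w = (1 - (1)·1.0000 - (1)·1.0000) / (5) = -0.2000
Iteration 2:
  u = (-4 - (3)·1.0000 - (4)·-0.2000) / (8) = -0.7750
  v = (8 - (-2)·-1.3750 - (3)·-0.2000) / (7) = 0.8357
  w = (1 - (1)·-1.3750 - (1)·1.0000) / (5) = 0.2750

(-0.7750, 0.8357, 0.2750)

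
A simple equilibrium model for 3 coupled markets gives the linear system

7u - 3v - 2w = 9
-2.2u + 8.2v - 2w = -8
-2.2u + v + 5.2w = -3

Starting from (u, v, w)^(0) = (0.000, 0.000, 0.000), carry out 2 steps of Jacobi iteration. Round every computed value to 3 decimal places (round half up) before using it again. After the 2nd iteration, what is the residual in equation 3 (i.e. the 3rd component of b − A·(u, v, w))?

Iteration 1:
  u = (9 - (-3)·0.000 - (-2)·0.000) / (7) = 1.286
  v = (-8 - (-2.2)·0.000 - (-2)·0.000) / (8.2) = -0.976
  w = (-3 - (-2.2)·0.000 - (1)·0.000) / (5.2) = -0.577
Iteration 2:
  u = (9 - (-3)·-0.976 - (-2)·-0.577) / (7) = 0.703
  v = (-8 - (-2.2)·1.286 - (-2)·-0.577) / (8.2) = -0.771
  w = (-3 - (-2.2)·1.286 - (1)·-0.976) / (5.2) = 0.155
Residual b − A·x = (2.076, 0.179, -1.488)

-1.488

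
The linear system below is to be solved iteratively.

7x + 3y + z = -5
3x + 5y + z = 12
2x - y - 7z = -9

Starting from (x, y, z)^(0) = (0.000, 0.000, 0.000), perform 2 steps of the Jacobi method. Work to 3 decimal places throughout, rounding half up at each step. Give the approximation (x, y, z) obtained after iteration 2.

Iteration 1:
  x = (-5 - (3)·0.000 - (1)·0.000) / (7) = -0.714
  y = (12 - (3)·0.000 - (1)·0.000) / (5) = 2.400
  z = (-9 - (2)·0.000 - (-1)·0.000) / (-7) = 1.286
Iteration 2:
  x = (-5 - (3)·2.400 - (1)·1.286) / (7) = -1.927
  y = (12 - (3)·-0.714 - (1)·1.286) / (5) = 2.571
  z = (-9 - (2)·-0.714 - (-1)·2.400) / (-7) = 0.739

(-1.927, 2.571, 0.739)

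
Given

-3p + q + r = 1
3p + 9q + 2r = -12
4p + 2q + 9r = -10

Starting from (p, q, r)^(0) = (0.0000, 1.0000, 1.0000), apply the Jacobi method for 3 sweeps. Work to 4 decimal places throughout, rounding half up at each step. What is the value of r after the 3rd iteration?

-0.2798

Iteration 1:
  p = (1 - (1)·1.0000 - (1)·1.0000) / (-3) = 0.3333
  q = (-12 - (3)·0.0000 - (2)·1.0000) / (9) = -1.5556
  r = (-10 - (4)·0.0000 - (2)·1.0000) / (9) = -1.3333
Iteration 2:
  p = (1 - (1)·-1.5556 - (1)·-1.3333) / (-3) = -1.2963
  q = (-12 - (3)·0.3333 - (2)·-1.3333) / (9) = -1.1481
  r = (-10 - (4)·0.3333 - (2)·-1.5556) / (9) = -0.9136
Iteration 3:
  p = (1 - (1)·-1.1481 - (1)·-0.9136) / (-3) = -1.0206
  q = (-12 - (3)·-1.2963 - (2)·-0.9136) / (9) = -0.6982
  r = (-10 - (4)·-1.2963 - (2)·-1.1481) / (9) = -0.2798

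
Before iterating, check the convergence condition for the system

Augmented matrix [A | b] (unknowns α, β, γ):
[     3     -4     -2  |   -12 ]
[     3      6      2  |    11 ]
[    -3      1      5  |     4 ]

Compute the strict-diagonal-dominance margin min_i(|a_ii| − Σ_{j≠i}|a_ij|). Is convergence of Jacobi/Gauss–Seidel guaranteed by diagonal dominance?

row 1: |3| − (4+2) = -3
row 2: |6| − (3+2) = 1
row 3: |5| − (3+1) = 1
minimum over rows = -3 → not strictly diagonally dominant

-3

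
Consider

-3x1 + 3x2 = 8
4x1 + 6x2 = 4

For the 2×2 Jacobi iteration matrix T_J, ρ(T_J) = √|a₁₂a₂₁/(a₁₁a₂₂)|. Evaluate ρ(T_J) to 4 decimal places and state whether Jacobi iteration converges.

a₁₂a₂₁/(a₁₁a₂₂) = (3)·(4) / ((-3)·(6)) = -0.666667
ρ = √|-0.666667| = √0.666667 = 0.8165
ρ < 1, so Jacobi converges

0.8165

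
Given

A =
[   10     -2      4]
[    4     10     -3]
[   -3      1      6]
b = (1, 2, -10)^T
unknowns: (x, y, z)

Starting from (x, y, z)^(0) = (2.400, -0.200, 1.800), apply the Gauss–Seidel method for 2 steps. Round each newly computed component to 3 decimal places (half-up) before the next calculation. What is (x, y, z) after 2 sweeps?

(1.166, -0.916, -0.931)

Iteration 1:
  x = (1 - (-2)·-0.200 - (4)·1.800) / (10) = -0.660
  y = (2 - (4)·-0.660 - (-3)·1.800) / (10) = 1.004
  z = (-10 - (-3)·-0.660 - (1)·1.004) / (6) = -2.164
Iteration 2:
  x = (1 - (-2)·1.004 - (4)·-2.164) / (10) = 1.166
  y = (2 - (4)·1.166 - (-3)·-2.164) / (10) = -0.916
  z = (-10 - (-3)·1.166 - (1)·-0.916) / (6) = -0.931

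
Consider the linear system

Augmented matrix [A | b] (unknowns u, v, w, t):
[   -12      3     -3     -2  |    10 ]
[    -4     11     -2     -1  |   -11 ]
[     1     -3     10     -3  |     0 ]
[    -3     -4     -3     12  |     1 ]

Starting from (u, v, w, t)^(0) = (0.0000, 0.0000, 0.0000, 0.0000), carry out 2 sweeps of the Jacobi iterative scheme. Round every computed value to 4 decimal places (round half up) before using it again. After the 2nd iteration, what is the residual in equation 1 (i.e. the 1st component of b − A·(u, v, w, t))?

-0.7719

Iteration 1:
  u = (10 - (3)·0.0000 - (-3)·0.0000 - (-2)·0.0000) / (-12) = -0.8333
  v = (-11 - (-4)·0.0000 - (-2)·0.0000 - (-1)·0.0000) / (11) = -1.0000
  w = (0 - (1)·0.0000 - (-3)·0.0000 - (-3)·0.0000) / (10) = 0.0000
  t = (1 - (-3)·0.0000 - (-4)·0.0000 - (-3)·0.0000) / (12) = 0.0833
Iteration 2:
  u = (10 - (3)·-1.0000 - (-3)·0.0000 - (-2)·0.0833) / (-12) = -1.0972
  v = (-11 - (-4)·-0.8333 - (-2)·0.0000 - (-1)·0.0833) / (11) = -1.2954
  w = (0 - (1)·-0.8333 - (-3)·-1.0000 - (-3)·0.0833) / (10) = -0.1917
  t = (1 - (-3)·-0.8333 - (-4)·-1.0000 - (-3)·0.0000) / (12) = -0.4583
Residual b − A·x = (-0.7719, -1.9811, -2.2469, -2.5487)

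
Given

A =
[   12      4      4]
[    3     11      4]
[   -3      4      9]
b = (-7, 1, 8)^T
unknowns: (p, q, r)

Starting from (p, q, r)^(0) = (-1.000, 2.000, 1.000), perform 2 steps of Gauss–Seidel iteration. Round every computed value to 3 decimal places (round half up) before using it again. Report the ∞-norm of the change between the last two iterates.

Iteration 1:
  p = (-7 - (4)·2.000 - (4)·1.000) / (12) = -1.583
  q = (1 - (3)·-1.583 - (4)·1.000) / (11) = 0.159
  r = (8 - (-3)·-1.583 - (4)·0.159) / (9) = 0.291
Iteration 2:
  p = (-7 - (4)·0.159 - (4)·0.291) / (12) = -0.733
  q = (1 - (3)·-0.733 - (4)·0.291) / (11) = 0.185
  r = (8 - (-3)·-0.733 - (4)·0.185) / (9) = 0.562
Change: (0.850, 0.026, 0.271) → max |·| = 0.850

0.850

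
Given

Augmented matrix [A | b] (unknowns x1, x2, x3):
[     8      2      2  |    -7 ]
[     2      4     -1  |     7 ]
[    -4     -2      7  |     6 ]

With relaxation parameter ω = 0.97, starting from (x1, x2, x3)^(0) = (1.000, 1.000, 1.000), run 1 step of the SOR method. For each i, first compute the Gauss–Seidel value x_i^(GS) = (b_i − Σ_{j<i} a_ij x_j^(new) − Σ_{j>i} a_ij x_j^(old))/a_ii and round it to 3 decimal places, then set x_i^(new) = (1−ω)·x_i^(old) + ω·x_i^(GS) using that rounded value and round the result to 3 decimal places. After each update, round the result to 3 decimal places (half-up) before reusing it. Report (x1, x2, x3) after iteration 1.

Iteration 1:
  x1: GS value = (-7 - (2)·1.000 - (2)·1.000) / (8) = -1.375;  x1 ← (1−ω)·1.000 + ω·-1.375 = -1.304
  x2: GS value = (7 - (2)·-1.304 - (-1)·1.000) / (4) = 2.652;  x2 ← (1−ω)·1.000 + ω·2.652 = 2.602
  x3: GS value = (6 - (-4)·-1.304 - (-2)·2.602) / (7) = 0.855;  x3 ← (1−ω)·1.000 + ω·0.855 = 0.859

(-1.304, 2.602, 0.859)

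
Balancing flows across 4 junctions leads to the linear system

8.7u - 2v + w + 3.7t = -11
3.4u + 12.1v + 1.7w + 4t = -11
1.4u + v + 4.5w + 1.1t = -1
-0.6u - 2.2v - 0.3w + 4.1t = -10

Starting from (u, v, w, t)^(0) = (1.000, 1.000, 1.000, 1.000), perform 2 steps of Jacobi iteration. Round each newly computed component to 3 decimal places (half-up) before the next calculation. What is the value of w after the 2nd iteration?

1.048

Iteration 1:
  u = (-11 - (-2)·1.000 - (1)·1.000 - (3.7)·1.000) / (8.7) = -1.575
  v = (-11 - (3.4)·1.000 - (1.7)·1.000 - (4)·1.000) / (12.1) = -1.661
  w = (-1 - (1.4)·1.000 - (1)·1.000 - (1.1)·1.000) / (4.5) = -1.000
  t = (-10 - (-0.6)·1.000 - (-2.2)·1.000 - (-0.3)·1.000) / (4.1) = -1.683
Iteration 2:
  u = (-11 - (-2)·-1.661 - (1)·-1.000 - (3.7)·-1.683) / (8.7) = -0.816
  v = (-11 - (3.4)·-1.575 - (1.7)·-1.000 - (4)·-1.683) / (12.1) = 0.230
  w = (-1 - (1.4)·-1.575 - (1)·-1.661 - (1.1)·-1.683) / (4.5) = 1.048
  t = (-10 - (-0.6)·-1.575 - (-2.2)·-1.661 - (-0.3)·-1.000) / (4.1) = -3.634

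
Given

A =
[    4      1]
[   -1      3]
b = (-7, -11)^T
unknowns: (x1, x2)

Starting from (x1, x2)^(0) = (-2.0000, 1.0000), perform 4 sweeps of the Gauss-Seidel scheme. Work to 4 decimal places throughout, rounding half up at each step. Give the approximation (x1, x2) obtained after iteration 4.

(-0.7685, -3.9228)

Iteration 1:
  x1 = (-7 - (1)·1.0000) / (4) = -2.0000
  x2 = (-11 - (-1)·-2.0000) / (3) = -4.3333
Iteration 2:
  x1 = (-7 - (1)·-4.3333) / (4) = -0.6667
  x2 = (-11 - (-1)·-0.6667) / (3) = -3.8889
Iteration 3:
  x1 = (-7 - (1)·-3.8889) / (4) = -0.7778
  x2 = (-11 - (-1)·-0.7778) / (3) = -3.9259
Iteration 4:
  x1 = (-7 - (1)·-3.9259) / (4) = -0.7685
  x2 = (-11 - (-1)·-0.7685) / (3) = -3.9228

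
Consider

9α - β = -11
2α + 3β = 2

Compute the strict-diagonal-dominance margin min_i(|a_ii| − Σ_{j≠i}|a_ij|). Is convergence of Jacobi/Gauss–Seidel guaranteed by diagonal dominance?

1

row 1: |9| − (1) = 8
row 2: |3| − (2) = 1
minimum over rows = 1 → strictly diagonally dominant (convergence guaranteed)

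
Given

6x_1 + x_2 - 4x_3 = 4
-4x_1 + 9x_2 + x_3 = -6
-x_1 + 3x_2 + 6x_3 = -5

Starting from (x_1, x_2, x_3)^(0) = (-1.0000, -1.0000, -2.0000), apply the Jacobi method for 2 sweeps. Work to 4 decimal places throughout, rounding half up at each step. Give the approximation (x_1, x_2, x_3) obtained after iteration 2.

Iteration 1:
  x_1 = (4 - (1)·-1.0000 - (-4)·-2.0000) / (6) = -0.5000
  x_2 = (-6 - (-4)·-1.0000 - (1)·-2.0000) / (9) = -0.8889
  x_3 = (-5 - (-1)·-1.0000 - (3)·-1.0000) / (6) = -0.5000
Iteration 2:
  x_1 = (4 - (1)·-0.8889 - (-4)·-0.5000) / (6) = 0.4815
  x_2 = (-6 - (-4)·-0.5000 - (1)·-0.5000) / (9) = -0.8333
  x_3 = (-5 - (-1)·-0.5000 - (3)·-0.8889) / (6) = -0.4722

(0.4815, -0.8333, -0.4722)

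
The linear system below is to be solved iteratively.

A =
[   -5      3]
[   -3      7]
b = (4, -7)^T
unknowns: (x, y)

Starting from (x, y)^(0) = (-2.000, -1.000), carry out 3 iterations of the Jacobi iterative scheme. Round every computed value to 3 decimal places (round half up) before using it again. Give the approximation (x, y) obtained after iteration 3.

Iteration 1:
  x = (4 - (3)·-1.000) / (-5) = -1.400
  y = (-7 - (-3)·-2.000) / (7) = -1.857
Iteration 2:
  x = (4 - (3)·-1.857) / (-5) = -1.914
  y = (-7 - (-3)·-1.400) / (7) = -1.600
Iteration 3:
  x = (4 - (3)·-1.600) / (-5) = -1.760
  y = (-7 - (-3)·-1.914) / (7) = -1.820

(-1.760, -1.820)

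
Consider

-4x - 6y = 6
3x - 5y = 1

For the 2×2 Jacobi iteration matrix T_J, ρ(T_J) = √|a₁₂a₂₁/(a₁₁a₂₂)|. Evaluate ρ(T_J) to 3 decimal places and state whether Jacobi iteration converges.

a₁₂a₂₁/(a₁₁a₂₂) = (-6)·(3) / ((-4)·(-5)) = -0.900000
ρ = √|-0.900000| = √0.900000 = 0.949
ρ < 1, so Jacobi converges

0.949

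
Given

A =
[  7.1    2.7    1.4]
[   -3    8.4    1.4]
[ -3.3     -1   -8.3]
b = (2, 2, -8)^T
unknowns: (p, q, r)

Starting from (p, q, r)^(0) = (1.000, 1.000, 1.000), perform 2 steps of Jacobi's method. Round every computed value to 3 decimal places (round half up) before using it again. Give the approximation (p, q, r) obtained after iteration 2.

Iteration 1:
  p = (2 - (2.7)·1.000 - (1.4)·1.000) / (7.1) = -0.296
  q = (2 - (-3)·1.000 - (1.4)·1.000) / (8.4) = 0.429
  r = (-8 - (-3.3)·1.000 - (-1)·1.000) / (-8.3) = 0.446
Iteration 2:
  p = (2 - (2.7)·0.429 - (1.4)·0.446) / (7.1) = 0.031
  q = (2 - (-3)·-0.296 - (1.4)·0.446) / (8.4) = 0.058
  r = (-8 - (-3.3)·-0.296 - (-1)·0.429) / (-8.3) = 1.030

(0.031, 0.058, 1.030)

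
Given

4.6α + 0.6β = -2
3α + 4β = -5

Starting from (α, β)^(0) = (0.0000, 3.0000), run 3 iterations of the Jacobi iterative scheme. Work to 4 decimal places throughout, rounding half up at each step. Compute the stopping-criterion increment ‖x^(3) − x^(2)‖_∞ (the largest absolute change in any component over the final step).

Iteration 1:
  α = (-2 - (0.6)·3.0000) / (4.6) = -0.8261
  β = (-5 - (3)·0.0000) / (4) = -1.2500
Iteration 2:
  α = (-2 - (0.6)·-1.2500) / (4.6) = -0.2717
  β = (-5 - (3)·-0.8261) / (4) = -0.6304
Iteration 3:
  α = (-2 - (0.6)·-0.6304) / (4.6) = -0.3526
  β = (-5 - (3)·-0.2717) / (4) = -1.0462
Change: (-0.0809, -0.4158) → max |·| = 0.4158

0.4158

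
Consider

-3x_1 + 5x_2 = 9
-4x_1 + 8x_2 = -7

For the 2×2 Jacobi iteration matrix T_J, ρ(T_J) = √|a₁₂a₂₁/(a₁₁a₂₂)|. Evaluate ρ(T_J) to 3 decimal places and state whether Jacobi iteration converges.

a₁₂a₂₁/(a₁₁a₂₂) = (5)·(-4) / ((-3)·(8)) = 0.833333
ρ = √|0.833333| = √0.833333 = 0.913
ρ < 1, so Jacobi converges

0.913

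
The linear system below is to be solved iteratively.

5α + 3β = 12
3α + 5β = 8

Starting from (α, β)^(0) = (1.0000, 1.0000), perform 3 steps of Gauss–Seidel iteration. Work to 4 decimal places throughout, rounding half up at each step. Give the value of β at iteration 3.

0.2850

Iteration 1:
  α = (12 - (3)·1.0000) / (5) = 1.8000
  β = (8 - (3)·1.8000) / (5) = 0.5200
Iteration 2:
  α = (12 - (3)·0.5200) / (5) = 2.0880
  β = (8 - (3)·2.0880) / (5) = 0.3472
Iteration 3:
  α = (12 - (3)·0.3472) / (5) = 2.1917
  β = (8 - (3)·2.1917) / (5) = 0.2850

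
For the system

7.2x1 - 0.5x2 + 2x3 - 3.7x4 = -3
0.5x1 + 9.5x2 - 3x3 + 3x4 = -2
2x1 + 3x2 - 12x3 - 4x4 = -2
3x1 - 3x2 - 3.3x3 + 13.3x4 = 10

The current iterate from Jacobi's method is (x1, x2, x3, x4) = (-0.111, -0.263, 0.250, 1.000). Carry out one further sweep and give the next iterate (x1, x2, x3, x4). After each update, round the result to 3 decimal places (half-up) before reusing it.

(0.010, -0.442, -0.251, 0.780)

One sweep:
  x1 = (-3 - (-0.5)·-0.263 - (2)·0.250 - (-3.7)·1.000) / (7.2) = 0.010
  x2 = (-2 - (0.5)·-0.111 - (-3)·0.250 - (3)·1.000) / (9.5) = -0.442
  x3 = (-2 - (2)·-0.111 - (3)·-0.263 - (-4)·1.000) / (-12) = -0.251
  x4 = (10 - (3)·-0.111 - (-3)·-0.263 - (-3.3)·0.250) / (13.3) = 0.780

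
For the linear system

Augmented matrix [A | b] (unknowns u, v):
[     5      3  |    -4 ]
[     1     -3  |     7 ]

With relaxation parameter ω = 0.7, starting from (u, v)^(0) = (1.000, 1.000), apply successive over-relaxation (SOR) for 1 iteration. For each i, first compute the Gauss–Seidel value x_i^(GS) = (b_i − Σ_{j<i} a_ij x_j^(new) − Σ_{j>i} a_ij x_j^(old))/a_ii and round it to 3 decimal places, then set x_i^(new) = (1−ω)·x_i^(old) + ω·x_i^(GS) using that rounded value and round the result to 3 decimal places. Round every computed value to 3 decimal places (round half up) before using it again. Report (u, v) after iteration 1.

Iteration 1:
  u: GS value = (-4 - (3)·1.000) / (5) = -1.400;  u ← (1−ω)·1.000 + ω·-1.400 = -0.680
  v: GS value = (7 - (1)·-0.680) / (-3) = -2.560;  v ← (1−ω)·1.000 + ω·-2.560 = -1.492

(-0.680, -1.492)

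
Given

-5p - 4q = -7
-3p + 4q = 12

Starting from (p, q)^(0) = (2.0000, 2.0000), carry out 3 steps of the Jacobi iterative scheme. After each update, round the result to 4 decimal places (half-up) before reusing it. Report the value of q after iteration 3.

Iteration 1:
  p = (-7 - (-4)·2.0000) / (-5) = -0.2000
  q = (12 - (-3)·2.0000) / (4) = 4.5000
Iteration 2:
  p = (-7 - (-4)·4.5000) / (-5) = -2.2000
  q = (12 - (-3)·-0.2000) / (4) = 2.8500
Iteration 3:
  p = (-7 - (-4)·2.8500) / (-5) = -0.8800
  q = (12 - (-3)·-2.2000) / (4) = 1.3500

1.3500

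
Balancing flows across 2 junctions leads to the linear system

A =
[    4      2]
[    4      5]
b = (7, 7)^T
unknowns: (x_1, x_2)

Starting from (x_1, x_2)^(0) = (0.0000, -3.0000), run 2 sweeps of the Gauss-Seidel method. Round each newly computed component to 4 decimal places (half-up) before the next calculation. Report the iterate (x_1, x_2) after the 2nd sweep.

(2.3500, -0.4800)

Iteration 1:
  x_1 = (7 - (2)·-3.0000) / (4) = 3.2500
  x_2 = (7 - (4)·3.2500) / (5) = -1.2000
Iteration 2:
  x_1 = (7 - (2)·-1.2000) / (4) = 2.3500
  x_2 = (7 - (4)·2.3500) / (5) = -0.4800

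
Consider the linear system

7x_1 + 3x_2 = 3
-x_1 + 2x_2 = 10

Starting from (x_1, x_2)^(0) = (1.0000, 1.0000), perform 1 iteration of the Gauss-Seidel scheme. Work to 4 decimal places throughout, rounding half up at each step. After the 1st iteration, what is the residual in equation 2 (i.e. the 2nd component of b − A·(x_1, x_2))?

Iteration 1:
  x_1 = (3 - (3)·1.0000) / (7) = 0.0000
  x_2 = (10 - (-1)·0.0000) / (2) = 5.0000
Residual b − A·x = (-12.0000, 0.0000)

0.0000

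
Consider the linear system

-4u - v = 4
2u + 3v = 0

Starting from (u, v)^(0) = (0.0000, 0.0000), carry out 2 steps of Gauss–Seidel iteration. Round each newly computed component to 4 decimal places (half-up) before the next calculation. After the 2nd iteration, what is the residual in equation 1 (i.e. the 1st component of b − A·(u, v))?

Iteration 1:
  u = (4 - (-1)·0.0000) / (-4) = -1.0000
  v = (0 - (2)·-1.0000) / (3) = 0.6667
Iteration 2:
  u = (4 - (-1)·0.6667) / (-4) = -1.1667
  v = (0 - (2)·-1.1667) / (3) = 0.7778
Residual b − A·x = (0.1110, 0.0000)

0.1110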